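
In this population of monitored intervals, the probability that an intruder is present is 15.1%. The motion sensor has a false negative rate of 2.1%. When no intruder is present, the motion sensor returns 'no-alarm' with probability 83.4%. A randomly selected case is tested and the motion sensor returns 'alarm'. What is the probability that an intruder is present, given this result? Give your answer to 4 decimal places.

Write H for 'an intruder is present'. Prior odds H:¬H = 0.151/0.849 = 0.17786. For the 'alarm' outcome, the likelihood ratio is 0.979/0.166 = 5.8976.
Posterior odds = 0.17786 × 5.8976 = 1.0489, so P(H|E) = 1.0489/(1+1.0489) = 0.5119.

P(H | E) ≈ 0.5119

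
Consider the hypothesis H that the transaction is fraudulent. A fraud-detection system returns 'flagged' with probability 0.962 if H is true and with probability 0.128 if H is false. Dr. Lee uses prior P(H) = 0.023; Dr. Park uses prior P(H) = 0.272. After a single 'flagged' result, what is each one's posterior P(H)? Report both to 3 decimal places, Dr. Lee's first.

P('+'|H) = 0.962, P('+'|¬H) = 0.128.
Dr. Lee: numerator 0.962·0.023 = 0.022126; evidence = 0.022126+0.128·0.977 = 0.14718; posterior = 0.150.
Dr. Park: numerator 0.962·0.272 = 0.26166; evidence = 0.26166+0.128·0.728 = 0.35485; posterior = 0.737.

Dr. Lee: 0.150; Dr. Park: 0.737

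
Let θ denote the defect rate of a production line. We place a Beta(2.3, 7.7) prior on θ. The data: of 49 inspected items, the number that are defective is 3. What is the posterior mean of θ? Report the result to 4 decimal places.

Posterior mean ≈ 0.0898

The binomial likelihood is conjugate to the Beta prior: with 3 successes and 46 failures, the posterior is Beta(2.3+3, 7.7+46) = Beta(5.3, 53.7).
E[θ | data] = 5.3/(5.3+53.7) = 0.0898.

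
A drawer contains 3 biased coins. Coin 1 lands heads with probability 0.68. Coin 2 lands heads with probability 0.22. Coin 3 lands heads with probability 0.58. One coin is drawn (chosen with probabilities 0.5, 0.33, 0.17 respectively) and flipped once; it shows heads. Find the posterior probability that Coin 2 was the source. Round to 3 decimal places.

P(heads|C1) = 0.68; P(heads|C2) = 0.22; P(heads|C3) = 0.58.
Prior × likelihood for each source: 0.5·0.68=0.3400, 0.33·0.22=0.07260, 0.17·0.58=0.09860. Summing gives P(heads) = 0.51120.
P(Coin 2 | heads) = 0.07260 / 0.51120 = 0.142.

Posterior probability ≈ 0.142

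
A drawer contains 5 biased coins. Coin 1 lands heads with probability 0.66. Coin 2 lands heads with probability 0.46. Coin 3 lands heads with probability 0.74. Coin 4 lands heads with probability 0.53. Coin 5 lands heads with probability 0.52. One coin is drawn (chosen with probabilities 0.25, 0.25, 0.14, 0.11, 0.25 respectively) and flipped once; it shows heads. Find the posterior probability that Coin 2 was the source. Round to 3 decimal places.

Tabulate prior·likelihood by source: [1] prior 0.25, lik 0.66, product 0.1650; [2] prior 0.25, lik 0.46, product 0.1150; [3] prior 0.14, lik 0.74, product 0.1036; [4] prior 0.11, lik 0.53, product 0.05830; [5] prior 0.25, lik 0.52, product 0.1300.
Normalizing constant = 0.57190; the posterior for Coin 2 is its product over the sum, 0.1150/0.57190 = 0.201.

Posterior probability ≈ 0.201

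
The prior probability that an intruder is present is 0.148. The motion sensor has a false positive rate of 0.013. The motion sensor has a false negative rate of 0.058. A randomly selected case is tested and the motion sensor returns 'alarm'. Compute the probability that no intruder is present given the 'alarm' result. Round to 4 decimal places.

P(¬H | E) ≈ 0.0736

Let H be the event that an intruder is present. P(H) = 0.148, so P(¬H) = 0.852. With E the 'alarm' result, P(E|H) = 0.942 and P(E|¬H) = 0.013.
P(E) = 0.942·0.148 + 0.013·0.852 = 0.13942 + 0.011076 = 0.15049.
By Bayes' theorem, P(H|E) = 0.13942 / 0.15049 = 0.9264. Hence P(¬H|E) = 1 − 0.9264 = 0.0736.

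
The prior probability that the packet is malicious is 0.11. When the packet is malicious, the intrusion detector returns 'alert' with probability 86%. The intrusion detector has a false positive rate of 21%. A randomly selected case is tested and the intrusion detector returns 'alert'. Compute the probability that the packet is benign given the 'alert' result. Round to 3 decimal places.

P(¬H | E) ≈ 0.664

Write H for 'the packet is malicious'. Prior odds H:¬H = 0.11/0.89 = 0.12360. For the 'alert' outcome, the likelihood ratio is 0.86/0.21 = 4.0952.
Posterior odds = 0.12360 × 4.0952 = 0.50615, so P(H|E) = 0.50615/(1+0.50615) = 0.336. Then P(¬H|E) = 1 − 0.336 = 0.664.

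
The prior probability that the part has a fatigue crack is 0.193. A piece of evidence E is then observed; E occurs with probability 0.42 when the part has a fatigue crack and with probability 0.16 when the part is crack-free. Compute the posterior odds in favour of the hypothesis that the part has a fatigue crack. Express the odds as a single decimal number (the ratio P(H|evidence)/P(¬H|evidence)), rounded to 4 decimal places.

Prior odds = 0.193/(1−0.193) = 0.23916. In log-odds, ln(0.23916) = -1.4306.
Add log likelihood ratio: ln(2.6250) = 0.96508.
Posterior log-odds = -0.46555, so posterior odds = exp(-0.46555) = 0.62779.

Posterior odds ≈ 0.6278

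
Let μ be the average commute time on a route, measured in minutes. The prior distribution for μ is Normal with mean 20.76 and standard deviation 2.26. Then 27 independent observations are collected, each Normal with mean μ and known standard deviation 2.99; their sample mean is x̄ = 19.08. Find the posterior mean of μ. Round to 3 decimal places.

Posterior mean ≈ 19.182

Prior precision 1/τ₀² = 1/2.26² = 0.195787; data precision n/σ² = 27/2.99² = 3.02010.
Posterior precision = 0.195787 + 3.02010 = 3.21589.
Posterior mean = (0.195787·20.76 + 3.02010·19.08) / 3.21589 = 19.182.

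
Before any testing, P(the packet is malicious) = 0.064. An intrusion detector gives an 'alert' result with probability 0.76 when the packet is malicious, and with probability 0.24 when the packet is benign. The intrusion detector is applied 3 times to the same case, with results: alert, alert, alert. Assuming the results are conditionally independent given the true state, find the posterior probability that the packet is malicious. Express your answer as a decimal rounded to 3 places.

With H the event that the packet is malicious, the joint likelihood of the observed sequence is P(data|H) = 0.76·0.76·0.76 = 0.43898 and P(data|¬H) = 0.24·0.24·0.24 = 0.013824.
Bayes: P(H|data) = 0.064·0.43898 / (0.064·0.43898 + 0.936·0.013824) = 0.028094/0.041034 = 0.6847.

Posterior P(H) ≈ 0.685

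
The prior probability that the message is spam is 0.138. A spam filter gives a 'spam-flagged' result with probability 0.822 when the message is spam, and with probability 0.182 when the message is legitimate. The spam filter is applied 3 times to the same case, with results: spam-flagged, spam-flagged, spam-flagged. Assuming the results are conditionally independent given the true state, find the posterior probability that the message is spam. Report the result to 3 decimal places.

With H the event that the message is spam, the joint likelihood of the observed sequence is P(data|H) = 0.822·0.822·0.822 = 0.55541 and P(data|¬H) = 0.182·0.182·0.182 = 0.0060286.
Bayes: P(H|data) = 0.138·0.55541 / (0.138·0.55541 + 0.862·0.0060286) = 0.076647/0.081844 = 0.9365.

Posterior P(H) ≈ 0.937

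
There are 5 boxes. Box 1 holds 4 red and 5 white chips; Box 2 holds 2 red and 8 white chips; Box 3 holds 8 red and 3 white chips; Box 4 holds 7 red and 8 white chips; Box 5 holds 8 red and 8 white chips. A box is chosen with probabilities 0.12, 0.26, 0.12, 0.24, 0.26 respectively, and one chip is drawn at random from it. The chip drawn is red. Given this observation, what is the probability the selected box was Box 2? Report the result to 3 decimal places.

Posterior probability ≈ 0.120

Tabulate prior·likelihood by source: [1] prior 0.12, lik 0.4444, product 0.05333; [2] prior 0.26, lik 0.2, product 0.05200; [3] prior 0.12, lik 0.7273, product 0.08727; [4] prior 0.24, lik 0.4667, product 0.1120; [5] prior 0.26, lik 0.5, product 0.1300.
Normalizing constant = 0.43461; the posterior for Box 2 is its product over the sum, 0.05200/0.43461 = 0.120.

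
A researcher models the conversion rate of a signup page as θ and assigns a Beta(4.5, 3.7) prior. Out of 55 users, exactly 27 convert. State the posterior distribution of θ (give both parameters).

Posterior: Beta(31.5, 31.7)

Observing 27 successes and 28 failures updates Beta(4.5, 3.7) by adding the success and failure counts to the two shape parameters: α = 4.5+27 = 31.5, β = 3.7+28 = 31.7.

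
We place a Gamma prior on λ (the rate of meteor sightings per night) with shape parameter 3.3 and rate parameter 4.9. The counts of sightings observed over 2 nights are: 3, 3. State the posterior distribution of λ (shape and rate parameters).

Posterior: Gamma(shape=9.3, rate=6.9)

The Poisson likelihood adds the total count to the shape and the number of exposure periods to the rate. Here ∑xᵢ = 6 and n = 2, so shape 3.3→9.3 and rate 4.9→6.9.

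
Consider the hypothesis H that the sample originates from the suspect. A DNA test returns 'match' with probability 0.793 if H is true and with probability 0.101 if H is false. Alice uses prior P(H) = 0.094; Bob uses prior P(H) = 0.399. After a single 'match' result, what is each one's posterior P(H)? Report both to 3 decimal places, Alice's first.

Alice: 0.449; Bob: 0.839

The likelihood ratio for a 'match' result is 0.793/0.101 = 7.8515.
Alice: prior odds 0.094/0.906 = 0.10375; posterior odds 0.81461; posterior probability 0.449.
Bob: prior odds 0.399/0.601 = 0.66389; posterior odds 5.2126; posterior probability 0.839.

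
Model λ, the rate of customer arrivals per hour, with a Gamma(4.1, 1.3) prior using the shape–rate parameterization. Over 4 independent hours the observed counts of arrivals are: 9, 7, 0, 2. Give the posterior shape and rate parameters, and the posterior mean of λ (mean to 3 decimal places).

The Poisson likelihood adds the total count to the shape and the number of exposure periods to the rate. Here ∑xᵢ = 18 and n = 4, so shape 4.1→22.1 and rate 1.3→5.3.
E[λ | data] = 22.1/5.3 = 4.170.

Posterior: Gamma(shape=22.1, rate=5.3); mean ≈ 4.170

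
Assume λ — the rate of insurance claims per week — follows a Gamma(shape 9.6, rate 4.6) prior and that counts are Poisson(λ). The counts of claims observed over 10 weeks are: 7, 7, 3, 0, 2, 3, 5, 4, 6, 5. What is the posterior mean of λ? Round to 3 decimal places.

Posterior mean ≈ 3.534

The Poisson likelihood adds the total count to the shape and the number of exposure periods to the rate. Here ∑xᵢ = 42 and n = 10, so shape 9.6→51.6 and rate 4.6→14.6.
Posterior mean = shape/rate = 51.6/14.6 = 3.534.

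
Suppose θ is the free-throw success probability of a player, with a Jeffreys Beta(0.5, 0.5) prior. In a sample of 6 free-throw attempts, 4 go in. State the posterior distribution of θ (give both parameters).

Observing 4 successes and 2 failures updates Beta(0.5, 0.5) by adding the success and failure counts to the two shape parameters: α = 0.5+4 = 4.5, β = 0.5+2 = 2.5.

Posterior: Beta(4.5, 2.5)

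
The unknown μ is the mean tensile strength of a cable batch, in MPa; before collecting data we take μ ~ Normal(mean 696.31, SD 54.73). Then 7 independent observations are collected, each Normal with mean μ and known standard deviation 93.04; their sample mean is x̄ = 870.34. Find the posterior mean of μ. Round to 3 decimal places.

Posterior mean ≈ 819.487

With known σ, the Normal prior is conjugate. Weight on the data is w = (n/σ²)/(n/σ² + 1/τ₀²) = 0.00080865/(0.00080865+0.00033385) = 0.70779.
Posterior mean = w·x̄ + (1−w)·μ₀ = 0.70779·870.34 + 0.29221·696.31 = 819.487.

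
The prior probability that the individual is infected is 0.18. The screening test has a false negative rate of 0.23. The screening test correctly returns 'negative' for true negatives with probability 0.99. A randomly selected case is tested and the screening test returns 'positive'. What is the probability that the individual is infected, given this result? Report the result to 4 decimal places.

Write H for 'the individual is infected'. Prior odds H:¬H = 0.18/0.82 = 0.21951. For the 'positive' outcome, the likelihood ratio is 0.77/0.01 = 77.000.
Posterior odds = 0.21951 × 77.000 = 16.902, so P(H|E) = 16.902/(1+16.902) = 0.9441.

P(H | E) ≈ 0.9441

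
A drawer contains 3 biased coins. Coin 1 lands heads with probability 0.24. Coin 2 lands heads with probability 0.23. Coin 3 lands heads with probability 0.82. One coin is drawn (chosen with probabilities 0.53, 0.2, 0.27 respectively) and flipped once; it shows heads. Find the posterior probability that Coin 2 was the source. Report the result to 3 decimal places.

P(heads|C1) = 0.24; P(heads|C2) = 0.23; P(heads|C3) = 0.82.
Prior × likelihood for each source: 0.53·0.24=0.1272, 0.2·0.23=0.04600, 0.27·0.82=0.2214. Summing gives P(heads) = 0.39460.
P(Coin 2 | heads) = 0.04600 / 0.39460 = 0.117.

Posterior probability ≈ 0.117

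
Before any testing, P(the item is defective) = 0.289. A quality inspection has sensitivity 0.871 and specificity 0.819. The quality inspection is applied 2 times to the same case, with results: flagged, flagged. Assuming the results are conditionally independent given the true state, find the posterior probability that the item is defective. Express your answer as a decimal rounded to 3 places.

With H the event that the item is defective, the joint likelihood of the observed sequence is P(data|H) = 0.871·0.871 = 0.75864 and P(data|¬H) = 0.181·0.181 = 0.032761.
Bayes: P(H|data) = 0.289·0.75864 / (0.289·0.75864 + 0.711·0.032761) = 0.21925/0.24254 = 0.9040.

Posterior P(H) ≈ 0.904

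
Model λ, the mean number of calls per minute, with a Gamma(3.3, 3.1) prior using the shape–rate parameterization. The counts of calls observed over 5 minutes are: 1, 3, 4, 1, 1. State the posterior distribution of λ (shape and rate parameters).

Posterior: Gamma(shape=13.3, rate=8.1)

Total count ∑xᵢ = 10 over n = 5 minutes.
Gamma is conjugate to the Poisson likelihood: posterior is Gamma(shape = 3.3+10 = 13.3, rate = 3.1+5 = 8.1).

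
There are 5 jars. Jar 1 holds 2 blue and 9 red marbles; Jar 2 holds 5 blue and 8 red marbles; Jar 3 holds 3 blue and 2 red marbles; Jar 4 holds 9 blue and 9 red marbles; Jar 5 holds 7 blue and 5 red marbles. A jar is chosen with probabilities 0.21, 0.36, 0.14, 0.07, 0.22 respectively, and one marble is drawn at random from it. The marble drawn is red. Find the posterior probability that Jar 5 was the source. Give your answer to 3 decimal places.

P(red|Jar 1) = 0.8182; P(red|Jar 2) = 0.6154; P(red|Jar 3) = 0.4; P(red|Jar 4) = 0.5; P(red|Jar 5) = 0.4167.
Prior × likelihood for each source: 0.21·0.8182=0.1718, 0.36·0.6154=0.2215, 0.14·0.4=0.05600, 0.07·0.5=0.03500, 0.22·0.4167=0.09167. Summing gives P(red) = 0.57602.
P(Jar 5 | red) = 0.09167 / 0.57602 = 0.159.

Posterior probability ≈ 0.159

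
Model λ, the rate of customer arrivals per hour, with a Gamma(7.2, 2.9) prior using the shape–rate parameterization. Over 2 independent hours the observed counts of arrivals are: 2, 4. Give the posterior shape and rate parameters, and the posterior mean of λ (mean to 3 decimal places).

Posterior: Gamma(shape=13.2, rate=4.9); mean ≈ 2.694

The Poisson likelihood adds the total count to the shape and the number of exposure periods to the rate. Here ∑xᵢ = 6 and n = 2, so shape 7.2→13.2 and rate 2.9→4.9.
Posterior mean = shape/rate = 13.2/4.9 = 2.694.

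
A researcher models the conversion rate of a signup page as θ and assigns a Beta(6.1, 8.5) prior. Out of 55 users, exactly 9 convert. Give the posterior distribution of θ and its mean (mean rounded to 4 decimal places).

The binomial likelihood is conjugate to the Beta prior: with 9 successes and 46 failures, the posterior is Beta(6.1+9, 8.5+46) = Beta(15.1, 54.5).
Posterior mean = α/(α+β) = 15.1/69.6 = 0.2170.

Posterior: Beta(15.1, 54.5); mean ≈ 0.2170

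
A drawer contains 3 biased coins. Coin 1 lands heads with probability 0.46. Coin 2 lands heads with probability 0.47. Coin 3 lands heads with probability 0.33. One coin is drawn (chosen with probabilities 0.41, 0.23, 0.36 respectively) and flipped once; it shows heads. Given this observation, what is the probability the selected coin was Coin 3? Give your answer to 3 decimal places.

P(heads|C1) = 0.46; P(heads|C2) = 0.47; P(heads|C3) = 0.33.
Prior × likelihood for each source: 0.41·0.46=0.1886, 0.23·0.47=0.1081, 0.36·0.33=0.1188. Summing gives P(heads) = 0.41550.
P(Coin 3 | heads) = 0.1188 / 0.41550 = 0.286.

Posterior probability ≈ 0.286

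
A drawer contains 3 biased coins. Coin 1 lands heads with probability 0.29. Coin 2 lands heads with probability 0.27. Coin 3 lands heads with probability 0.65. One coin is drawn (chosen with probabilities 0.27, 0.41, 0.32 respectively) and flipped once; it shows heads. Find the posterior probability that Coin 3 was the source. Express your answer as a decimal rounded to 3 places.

P(heads|C1) = 0.29; P(heads|C2) = 0.27; P(heads|C3) = 0.65.
Prior × likelihood for each source: 0.27·0.29=0.07830, 0.41·0.27=0.1107, 0.32·0.65=0.2080. Summing gives P(heads) = 0.39700.
P(Coin 3 | heads) = 0.2080 / 0.39700 = 0.524.

Posterior probability ≈ 0.524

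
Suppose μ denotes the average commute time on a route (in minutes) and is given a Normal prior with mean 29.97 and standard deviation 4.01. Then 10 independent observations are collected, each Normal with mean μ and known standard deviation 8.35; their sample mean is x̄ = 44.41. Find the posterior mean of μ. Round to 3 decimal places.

Posterior mean ≈ 40.043

Prior precision 1/τ₀² = 1/4.01² = 0.0621887; data precision n/σ² = 10/8.35² = 0.143426.
Posterior precision = 0.0621887 + 0.143426 = 0.205614.
Posterior mean = (0.0621887·29.97 + 0.143426·44.41) / 0.205614 = 40.043.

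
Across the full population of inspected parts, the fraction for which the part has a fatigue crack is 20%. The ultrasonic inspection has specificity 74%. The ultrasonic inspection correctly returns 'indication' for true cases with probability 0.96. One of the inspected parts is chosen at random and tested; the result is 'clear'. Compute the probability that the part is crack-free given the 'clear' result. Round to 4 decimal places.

P(¬H | E) ≈ 0.9867

Write H for 'the part has a fatigue crack'. Prior odds H:¬H = 0.2/0.8 = 0.25000. For the 'clear' outcome, the likelihood ratio is 0.04/0.74 = 0.054054.
Posterior odds = 0.25000 × 0.054054 = 0.013514, so P(H|E) = 0.013514/(1+0.013514) = 0.0133. Then P(¬H|E) = 1 − 0.0133 = 0.9867.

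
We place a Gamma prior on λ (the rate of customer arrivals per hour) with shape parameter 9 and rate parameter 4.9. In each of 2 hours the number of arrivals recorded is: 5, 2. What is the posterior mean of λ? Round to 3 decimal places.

Posterior mean ≈ 2.319

The Poisson likelihood adds the total count to the shape and the number of exposure periods to the rate. Here ∑xᵢ = 7 and n = 2, so shape 9→16 and rate 4.9→6.9.
Posterior mean = shape/rate = 16/6.9 = 2.319.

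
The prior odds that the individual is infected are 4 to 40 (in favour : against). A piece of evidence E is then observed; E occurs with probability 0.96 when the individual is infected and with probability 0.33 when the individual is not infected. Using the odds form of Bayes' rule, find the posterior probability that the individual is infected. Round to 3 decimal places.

Prior odds = 4/40 = 0.10000.
Likelihood ratio for E = 0.96/0.33 = 2.9091.
Posterior odds = prior odds × LR = 0.29091.
Posterior probability = odds/(1+odds) = 0.29091/1.2909 = 0.225.

Posterior probability ≈ 0.225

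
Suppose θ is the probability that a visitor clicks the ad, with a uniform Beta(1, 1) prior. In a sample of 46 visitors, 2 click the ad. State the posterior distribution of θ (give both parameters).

The binomial likelihood is conjugate to the Beta prior: with 2 successes and 44 failures, the posterior is Beta(1+2, 1+44) = Beta(3, 45).

Posterior: Beta(3, 45)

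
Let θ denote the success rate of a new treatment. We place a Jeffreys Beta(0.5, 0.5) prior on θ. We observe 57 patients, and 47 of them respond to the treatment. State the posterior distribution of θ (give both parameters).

Observing 47 successes and 10 failures updates Beta(0.5, 0.5) by adding the success and failure counts to the two shape parameters: α = 0.5+47 = 47.5, β = 0.5+10 = 10.5.

Posterior: Beta(47.5, 10.5)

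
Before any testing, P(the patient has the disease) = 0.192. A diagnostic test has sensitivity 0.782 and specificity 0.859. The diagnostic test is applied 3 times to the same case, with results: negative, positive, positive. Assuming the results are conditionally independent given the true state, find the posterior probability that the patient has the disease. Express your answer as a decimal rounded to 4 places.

Let H be the event that the patient has the disease; start with P(H) = 0.192. P('positive'|H) = 0.782, P('positive'|¬H) = 0.141.
Update on result 1 ('negative'): P(H) ← 0.218·0.1920 / (0.218·0.1920 + 0.859·0.8080) = 0.041856/0.73593 = 0.0569.
Update on result 2 ('positive'): P(H) ← 0.782·0.0569 / (0.782·0.0569 + 0.141·0.9431) = 0.044476/0.17746 = 0.2506.
Update on result 3 ('positive'): P(H) ← 0.782·0.2506 / (0.782·0.2506 + 0.141·0.7494) = 0.19599/0.30165 = 0.6497.

Posterior P(H) ≈ 0.6497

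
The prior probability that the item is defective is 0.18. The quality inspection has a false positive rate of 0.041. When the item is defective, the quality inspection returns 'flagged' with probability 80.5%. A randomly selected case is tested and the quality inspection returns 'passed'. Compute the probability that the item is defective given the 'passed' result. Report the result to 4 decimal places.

P(H | E) ≈ 0.0427

Write H for 'the item is defective'. Prior odds H:¬H = 0.18/0.82 = 0.21951. For the 'passed' outcome, the likelihood ratio is 0.195/0.959 = 0.20334.
Posterior odds = 0.21951 × 0.20334 = 0.044635, so P(H|E) = 0.044635/(1+0.044635) = 0.0427.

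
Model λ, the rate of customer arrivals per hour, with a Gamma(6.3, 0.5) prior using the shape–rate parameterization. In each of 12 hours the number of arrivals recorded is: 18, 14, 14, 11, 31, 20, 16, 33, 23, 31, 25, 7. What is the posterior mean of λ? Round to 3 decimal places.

The Poisson likelihood adds the total count to the shape and the number of exposure periods to the rate. Here ∑xᵢ = 243 and n = 12, so shape 6.3→249.3 and rate 0.5→12.5.
E[λ | data] = 249.3/12.5 = 19.944.

Posterior mean ≈ 19.944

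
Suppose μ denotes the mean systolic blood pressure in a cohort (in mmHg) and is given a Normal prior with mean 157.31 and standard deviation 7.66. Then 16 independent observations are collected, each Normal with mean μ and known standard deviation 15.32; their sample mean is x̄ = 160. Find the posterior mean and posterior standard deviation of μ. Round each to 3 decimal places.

Posterior mean ≈ 159.462; posterior SD ≈ 3.426

With known σ, the Normal prior is conjugate. Weight on the data is w = (n/σ²)/(n/σ² + 1/τ₀²) = 0.0681714/(0.0681714+0.0170429) = 0.80000.
Posterior mean = w·x̄ + (1−w)·μ₀ = 0.80000·160 + 0.20000·157.31 = 159.462. Posterior variance = 1/(0.0681714+0.0170429) = 11.7351, so SD = 3.426.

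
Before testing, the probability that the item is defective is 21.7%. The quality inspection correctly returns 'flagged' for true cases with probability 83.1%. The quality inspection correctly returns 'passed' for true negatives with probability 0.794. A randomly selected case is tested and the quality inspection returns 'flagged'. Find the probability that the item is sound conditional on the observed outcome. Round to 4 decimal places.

P(¬H | E) ≈ 0.4721

Write H for 'the item is defective'. Prior odds H:¬H = 0.217/0.783 = 0.27714. For the 'flagged' outcome, the likelihood ratio is 0.831/0.206 = 4.0340.
Posterior odds = 0.27714 × 4.0340 = 1.1180, so P(H|E) = 1.1180/(1+1.1180) = 0.5279. Then P(¬H|E) = 1 − 0.5279 = 0.4721.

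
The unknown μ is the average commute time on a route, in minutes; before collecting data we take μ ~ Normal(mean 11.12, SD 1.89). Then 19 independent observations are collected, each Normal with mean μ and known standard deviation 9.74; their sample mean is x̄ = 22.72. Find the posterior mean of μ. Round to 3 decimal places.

Posterior mean ≈ 15.958

With known σ, the Normal prior is conjugate. Weight on the data is w = (n/σ²)/(n/σ² + 1/τ₀²) = 0.200279/(0.200279+0.279947) = 0.41705.
Posterior mean = w·x̄ + (1−w)·μ₀ = 0.41705·22.72 + 0.58295·11.12 = 15.958.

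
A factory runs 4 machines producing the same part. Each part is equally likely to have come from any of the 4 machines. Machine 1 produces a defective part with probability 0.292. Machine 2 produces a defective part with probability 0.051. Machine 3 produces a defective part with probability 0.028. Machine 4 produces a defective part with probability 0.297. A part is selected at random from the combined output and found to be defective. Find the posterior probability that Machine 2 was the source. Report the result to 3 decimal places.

Posterior probability ≈ 0.076

P(defective|M1) = 0.292; P(defective|M2) = 0.051; P(defective|M3) = 0.028; P(defective|M4) = 0.297.
Prior × likelihood for each source: 0.25·0.292=0.07300, 0.25·0.051=0.01275, 0.25·0.028=0.007000, 0.25·0.297=0.07425. Summing gives P(defective) = 0.16700.
P(Machine 2 | defective) = 0.01275 / 0.16700 = 0.076.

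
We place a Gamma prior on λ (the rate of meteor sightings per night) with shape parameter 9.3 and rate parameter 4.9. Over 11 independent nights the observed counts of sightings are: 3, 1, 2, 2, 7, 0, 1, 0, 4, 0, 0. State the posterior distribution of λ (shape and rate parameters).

Posterior: Gamma(shape=29.3, rate=15.9)

The Poisson likelihood adds the total count to the shape and the number of exposure periods to the rate. Here ∑xᵢ = 20 and n = 11, so shape 9.3→29.3 and rate 4.9→15.9.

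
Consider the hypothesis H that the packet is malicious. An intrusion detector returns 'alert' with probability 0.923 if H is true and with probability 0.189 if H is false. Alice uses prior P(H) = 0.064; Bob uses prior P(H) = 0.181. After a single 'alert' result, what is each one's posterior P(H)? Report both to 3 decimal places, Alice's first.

Alice: 0.250; Bob: 0.519

The likelihood ratio for an 'alert' result is 0.923/0.189 = 4.8836.
Alice: prior odds 0.064/0.936 = 0.068376; posterior odds 0.33392; posterior probability 0.250.
Bob: prior odds 0.181/0.819 = 0.22100; posterior odds 1.0793; posterior probability 0.519.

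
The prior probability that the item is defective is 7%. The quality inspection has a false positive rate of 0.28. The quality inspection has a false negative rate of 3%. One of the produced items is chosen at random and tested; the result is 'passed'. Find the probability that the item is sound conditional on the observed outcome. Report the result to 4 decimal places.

Write H for 'the item is defective'. Prior odds H:¬H = 0.07/0.93 = 0.075269. For the 'passed' outcome, the likelihood ratio is 0.03/0.72 = 0.041667.
Posterior odds = 0.075269 × 0.041667 = 0.0031362, so P(H|E) = 0.0031362/(1+0.0031362) = 0.0031. Then P(¬H|E) = 1 − 0.0031 = 0.9969.

P(¬H | E) ≈ 0.9969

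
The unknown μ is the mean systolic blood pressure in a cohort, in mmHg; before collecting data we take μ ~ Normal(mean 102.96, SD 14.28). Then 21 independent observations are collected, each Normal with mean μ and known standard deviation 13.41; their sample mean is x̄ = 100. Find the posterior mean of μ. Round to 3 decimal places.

Posterior mean ≈ 100.119

With known σ, the Normal prior is conjugate. Weight on the data is w = (n/σ²)/(n/σ² + 1/τ₀²) = 0.116778/(0.116778+0.00490392) = 0.95970.
Posterior mean = w·x̄ + (1−w)·μ₀ = 0.95970·100 + 0.040301·102.96 = 100.119.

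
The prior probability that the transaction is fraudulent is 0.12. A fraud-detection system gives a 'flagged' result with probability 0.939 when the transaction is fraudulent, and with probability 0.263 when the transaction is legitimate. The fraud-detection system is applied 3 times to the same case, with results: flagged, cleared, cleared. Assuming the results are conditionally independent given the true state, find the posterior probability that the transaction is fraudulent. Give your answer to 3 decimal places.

Posterior P(H) ≈ 0.003

Let H be the event that the transaction is fraudulent; start with P(H) = 0.12. P('flagged'|H) = 0.939, P('flagged'|¬H) = 0.263.
Update on result 1 ('flagged'): P(H) ← 0.939·0.1200 / (0.939·0.1200 + 0.263·0.8800) = 0.11268/0.34412 = 0.3274.
Update on result 2 ('cleared'): P(H) ← 0.061·0.3274 / (0.061·0.3274 + 0.737·0.6726) = 0.019974/0.51565 = 0.0387.
Update on result 3 ('cleared'): P(H) ← 0.061·0.0387 / (0.061·0.0387 + 0.737·0.9613) = 0.0023629/0.71081 = 0.0033.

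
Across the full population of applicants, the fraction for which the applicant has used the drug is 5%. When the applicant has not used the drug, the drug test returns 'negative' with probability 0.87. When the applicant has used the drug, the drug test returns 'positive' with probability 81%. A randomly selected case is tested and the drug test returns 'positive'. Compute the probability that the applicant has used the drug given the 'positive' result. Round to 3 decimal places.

P(H | E) ≈ 0.247

Let H be the event that the applicant has used the drug. P(H) = 0.05, so P(¬H) = 0.95. With E the 'positive' result, P(E|H) = 0.81 and P(E|¬H) = 0.13.
P(E) = 0.81·0.05 + 0.13·0.95 = 0.040500 + 0.12350 = 0.16400.
By Bayes' theorem, P(H|E) = 0.040500 / 0.16400 = 0.247.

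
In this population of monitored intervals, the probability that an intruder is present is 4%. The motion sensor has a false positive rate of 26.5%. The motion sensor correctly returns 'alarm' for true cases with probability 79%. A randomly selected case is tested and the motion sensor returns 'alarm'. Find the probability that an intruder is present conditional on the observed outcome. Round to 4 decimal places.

Let H be the event that an intruder is present. P(H) = 0.04, so P(¬H) = 0.96. With E the 'alarm' result, P(E|H) = 0.79 and P(E|¬H) = 0.265.
P(E) = 0.79·0.04 + 0.265·0.96 = 0.031600 + 0.25440 = 0.28600.
By Bayes' theorem, P(H|E) = 0.031600 / 0.28600 = 0.1105.

P(H | E) ≈ 0.1105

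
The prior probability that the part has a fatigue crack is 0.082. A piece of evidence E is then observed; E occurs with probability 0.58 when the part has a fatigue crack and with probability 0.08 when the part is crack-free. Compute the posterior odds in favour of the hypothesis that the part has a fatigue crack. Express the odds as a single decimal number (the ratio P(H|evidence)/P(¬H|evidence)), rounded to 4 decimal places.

Posterior odds ≈ 0.6476

Prior odds = 0.082/(1−0.082) = 0.089325.
Likelihood ratio for E = 0.58/0.08 = 7.2500.
Posterior odds = prior odds × LR = 0.64760.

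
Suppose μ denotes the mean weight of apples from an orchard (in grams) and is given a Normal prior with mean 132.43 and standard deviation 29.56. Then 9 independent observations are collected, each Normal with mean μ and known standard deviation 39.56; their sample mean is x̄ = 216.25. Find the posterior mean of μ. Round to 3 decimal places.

Posterior mean ≈ 202.338

Prior precision 1/τ₀² = 1/29.56² = 0.00114444; data precision n/σ² = 9/39.56² = 0.00575082.
Posterior precision = 0.00114444 + 0.00575082 = 0.00689526.
Posterior mean = (0.00114444·132.43 + 0.00575082·216.25) / 0.00689526 = 202.338.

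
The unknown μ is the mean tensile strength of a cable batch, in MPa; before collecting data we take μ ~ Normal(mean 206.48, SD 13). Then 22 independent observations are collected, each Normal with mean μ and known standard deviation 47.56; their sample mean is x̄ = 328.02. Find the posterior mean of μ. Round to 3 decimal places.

Prior precision 1/τ₀² = 1/13² = 0.00591716; data precision n/σ² = 22/47.56² = 0.00972611.
Posterior precision = 0.00591716 + 0.00972611 = 0.0156433.
Posterior mean = (0.00591716·206.48 + 0.00972611·328.02) / 0.0156433 = 282.047.

Posterior mean ≈ 282.047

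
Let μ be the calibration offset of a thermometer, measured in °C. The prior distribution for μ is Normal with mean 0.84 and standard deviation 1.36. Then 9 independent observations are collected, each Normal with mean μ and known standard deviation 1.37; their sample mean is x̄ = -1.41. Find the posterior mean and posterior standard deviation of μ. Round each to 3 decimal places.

Prior precision 1/τ₀² = 1/1.36² = 0.540657; data precision n/σ² = 9/1.37² = 4.79514.
Posterior precision = 0.540657 + 4.79514 = 5.33580, giving posterior SD = 1/√5.33580 = 0.433.
Posterior mean = (0.540657·0.84 + 4.79514·-1.41) / 5.33580 = -1.182.

Posterior mean ≈ -1.182; posterior SD ≈ 0.433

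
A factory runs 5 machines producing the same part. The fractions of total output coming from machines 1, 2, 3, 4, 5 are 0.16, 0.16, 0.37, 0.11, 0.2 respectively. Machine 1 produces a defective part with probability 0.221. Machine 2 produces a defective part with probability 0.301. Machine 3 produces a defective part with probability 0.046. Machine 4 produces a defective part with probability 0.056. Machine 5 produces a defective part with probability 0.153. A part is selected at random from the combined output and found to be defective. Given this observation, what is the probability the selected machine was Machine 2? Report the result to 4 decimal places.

Tabulate prior·likelihood by source: [1] prior 0.16, lik 0.221, product 0.03536; [2] prior 0.16, lik 0.301, product 0.04816; [3] prior 0.37, lik 0.046, product 0.01702; [4] prior 0.11, lik 0.056, product 0.006160; [5] prior 0.2, lik 0.153, product 0.03060.
Normalizing constant = 0.13730; the posterior for Machine 2 is its product over the sum, 0.04816/0.13730 = 0.3508.

Posterior probability ≈ 0.3508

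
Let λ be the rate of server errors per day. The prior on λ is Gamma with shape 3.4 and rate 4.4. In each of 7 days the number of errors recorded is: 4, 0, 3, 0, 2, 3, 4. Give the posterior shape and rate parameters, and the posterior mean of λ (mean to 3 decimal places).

Posterior: Gamma(shape=19.4, rate=11.4); mean ≈ 1.702

The Poisson likelihood adds the total count to the shape and the number of exposure periods to the rate. Here ∑xᵢ = 16 and n = 7, so shape 3.4→19.4 and rate 4.4→11.4.
Posterior mean = shape/rate = 19.4/11.4 = 1.702.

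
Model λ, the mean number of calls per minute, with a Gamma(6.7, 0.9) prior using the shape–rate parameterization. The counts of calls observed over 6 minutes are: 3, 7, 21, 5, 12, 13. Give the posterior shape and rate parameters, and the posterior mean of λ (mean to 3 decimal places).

Posterior: Gamma(shape=67.7, rate=6.9); mean ≈ 9.812

The Poisson likelihood adds the total count to the shape and the number of exposure periods to the rate. Here ∑xᵢ = 61 and n = 6, so shape 6.7→67.7 and rate 0.9→6.9.
E[λ | data] = 67.7/6.9 = 9.812.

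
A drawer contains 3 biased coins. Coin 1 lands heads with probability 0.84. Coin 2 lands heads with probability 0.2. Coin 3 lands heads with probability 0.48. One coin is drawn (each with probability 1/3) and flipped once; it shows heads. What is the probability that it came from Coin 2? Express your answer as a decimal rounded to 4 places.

P(heads|C1) = 0.84; P(heads|C2) = 0.2; P(heads|C3) = 0.48.
Prior × likelihood for each source: 0.333333·0.84=0.2800, 0.333333·0.2=0.06667, 0.333333·0.48=0.1600. Summing gives P(heads) = 0.50667.
P(Coin 2 | heads) = 0.06667 / 0.50667 = 0.1316.

Posterior probability ≈ 0.1316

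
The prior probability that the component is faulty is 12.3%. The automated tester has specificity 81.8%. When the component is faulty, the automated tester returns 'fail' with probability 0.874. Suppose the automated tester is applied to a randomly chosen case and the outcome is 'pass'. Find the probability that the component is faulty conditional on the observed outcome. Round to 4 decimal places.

P(H | E) ≈ 0.0211

Let H be the event that the component is faulty. P(H) = 0.123, so P(¬H) = 0.877. With E the 'pass' result, P(E|H) = 0.126 and P(E|¬H) = 0.818.
P(E) = 0.126·0.123 + 0.818·0.877 = 0.015498 + 0.71739 = 0.73288.
By Bayes' theorem, P(H|E) = 0.015498 / 0.73288 = 0.0211.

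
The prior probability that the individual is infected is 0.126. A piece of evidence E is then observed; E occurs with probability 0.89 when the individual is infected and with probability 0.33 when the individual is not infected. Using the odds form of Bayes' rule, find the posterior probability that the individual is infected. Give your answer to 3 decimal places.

Posterior probability ≈ 0.280

Prior odds = 0.126/(1−0.126) = 0.14416. In log-odds, ln(0.14416) = -1.9368.
Add log likelihood ratio: ln(2.6970) = 0.99213.
Posterior log-odds = -0.94467, so posterior odds = exp(-0.94467) = 0.38881. Converting, P(H|E) = 0.38881/1.3888 = 0.280.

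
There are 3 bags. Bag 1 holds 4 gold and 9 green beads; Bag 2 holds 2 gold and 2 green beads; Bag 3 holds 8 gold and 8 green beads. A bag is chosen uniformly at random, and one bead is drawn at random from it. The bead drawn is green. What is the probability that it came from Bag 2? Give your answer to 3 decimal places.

P(green|Bag 1) = 0.6923; P(green|Bag 2) = 0.5; P(green|Bag 3) = 0.5.
Prior × likelihood for each source: 0.333333·0.6923=0.2308, 0.333333·0.5=0.1667, 0.333333·0.5=0.1667. Summing gives P(green) = 0.56410.
P(Bag 2 | green) = 0.1667 / 0.56410 = 0.295.

Posterior probability ≈ 0.295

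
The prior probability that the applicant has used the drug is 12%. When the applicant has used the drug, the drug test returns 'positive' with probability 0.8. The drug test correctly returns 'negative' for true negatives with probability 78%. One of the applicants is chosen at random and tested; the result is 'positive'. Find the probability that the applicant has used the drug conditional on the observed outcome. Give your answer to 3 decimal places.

Let H be the event that the applicant has used the drug. P(H) = 0.12, so P(¬H) = 0.88. With E the 'positive' result, P(E|H) = 0.8 and P(E|¬H) = 0.22.
P(E) = 0.8·0.12 + 0.22·0.88 = 0.096000 + 0.19360 = 0.28960.
By Bayes' theorem, P(H|E) = 0.096000 / 0.28960 = 0.331.

P(H | E) ≈ 0.331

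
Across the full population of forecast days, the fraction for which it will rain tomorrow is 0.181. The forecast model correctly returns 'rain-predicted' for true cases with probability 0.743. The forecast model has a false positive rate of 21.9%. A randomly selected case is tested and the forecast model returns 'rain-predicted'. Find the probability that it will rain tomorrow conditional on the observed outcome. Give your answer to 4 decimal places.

P(H | E) ≈ 0.4285

Write H for 'it will rain tomorrow'. Prior odds H:¬H = 0.181/0.819 = 0.22100. For the 'rain-predicted' outcome, the likelihood ratio is 0.743/0.219 = 3.3927.
Posterior odds = 0.22100 × 3.3927 = 0.74979, so P(H|E) = 0.74979/(1+0.74979) = 0.4285.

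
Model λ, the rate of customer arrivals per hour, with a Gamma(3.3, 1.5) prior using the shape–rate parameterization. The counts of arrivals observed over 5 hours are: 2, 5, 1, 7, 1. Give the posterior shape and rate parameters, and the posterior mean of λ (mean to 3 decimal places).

Posterior: Gamma(shape=19.3, rate=6.5); mean ≈ 2.969

The Poisson likelihood adds the total count to the shape and the number of exposure periods to the rate. Here ∑xᵢ = 16 and n = 5, so shape 3.3→19.3 and rate 1.5→6.5.
E[λ | data] = 19.3/6.5 = 2.969.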